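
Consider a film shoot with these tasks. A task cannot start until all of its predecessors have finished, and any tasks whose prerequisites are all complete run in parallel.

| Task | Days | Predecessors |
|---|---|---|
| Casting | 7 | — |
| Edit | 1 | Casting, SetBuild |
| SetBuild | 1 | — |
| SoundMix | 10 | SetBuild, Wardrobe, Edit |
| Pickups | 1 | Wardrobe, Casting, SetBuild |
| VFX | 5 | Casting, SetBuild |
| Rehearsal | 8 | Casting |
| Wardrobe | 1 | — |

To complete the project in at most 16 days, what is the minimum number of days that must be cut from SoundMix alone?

Current finish: 18 days; target: 16.
SoundMix is on every critical path, so each day cut from SoundMix cuts the finish by one (this holds down to a finish of 15).
Need 18 − 16 = 2 days off SoundMix → SoundMix becomes 8 days, finish becomes 16.

2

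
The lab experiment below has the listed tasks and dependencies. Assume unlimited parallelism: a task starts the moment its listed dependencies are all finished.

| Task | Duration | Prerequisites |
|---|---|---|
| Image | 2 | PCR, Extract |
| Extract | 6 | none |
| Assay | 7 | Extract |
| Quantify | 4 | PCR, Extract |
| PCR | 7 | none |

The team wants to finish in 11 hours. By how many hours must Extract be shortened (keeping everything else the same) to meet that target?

2

Current finish: 13 hours; target: 11.
Extract is on every critical path, so each hour cut from Extract cuts the finish by one (this holds down to a finish of 11).
Need 13 − 11 = 2 hours off Extract → Extract becomes 4 hours, finish becomes 11.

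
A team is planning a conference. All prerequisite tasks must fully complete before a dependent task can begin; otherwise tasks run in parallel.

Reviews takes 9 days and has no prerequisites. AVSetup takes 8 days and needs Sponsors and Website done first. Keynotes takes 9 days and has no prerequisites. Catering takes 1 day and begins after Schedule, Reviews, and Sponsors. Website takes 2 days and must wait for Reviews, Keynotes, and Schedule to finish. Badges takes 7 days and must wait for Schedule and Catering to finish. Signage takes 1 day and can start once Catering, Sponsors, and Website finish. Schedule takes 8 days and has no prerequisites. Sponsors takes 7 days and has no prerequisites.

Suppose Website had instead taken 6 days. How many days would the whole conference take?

Critical path before the change: Reviews→Website→AVSetup = 9+2+8 = 19 giving 19 days.
Since Website is critical, the +4 change carries straight to that chain (now 23 days).
The critical path is still Reviews→Website→AVSetup; finish is now 23 days.

23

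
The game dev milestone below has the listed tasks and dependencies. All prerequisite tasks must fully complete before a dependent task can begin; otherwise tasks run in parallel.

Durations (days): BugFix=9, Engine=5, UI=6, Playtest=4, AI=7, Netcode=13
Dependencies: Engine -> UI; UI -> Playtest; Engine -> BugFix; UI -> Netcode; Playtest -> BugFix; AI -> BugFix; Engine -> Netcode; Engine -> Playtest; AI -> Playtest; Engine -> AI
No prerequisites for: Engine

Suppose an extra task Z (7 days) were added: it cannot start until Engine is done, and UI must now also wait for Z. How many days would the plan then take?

Originally the plan takes 25 days.
With Z inserted, UI now waits for max(Engine, Z).
New critical path: Engine→Z→UI→Netcode = 5+7+6+13 = 31 ⇒ 31 days.

31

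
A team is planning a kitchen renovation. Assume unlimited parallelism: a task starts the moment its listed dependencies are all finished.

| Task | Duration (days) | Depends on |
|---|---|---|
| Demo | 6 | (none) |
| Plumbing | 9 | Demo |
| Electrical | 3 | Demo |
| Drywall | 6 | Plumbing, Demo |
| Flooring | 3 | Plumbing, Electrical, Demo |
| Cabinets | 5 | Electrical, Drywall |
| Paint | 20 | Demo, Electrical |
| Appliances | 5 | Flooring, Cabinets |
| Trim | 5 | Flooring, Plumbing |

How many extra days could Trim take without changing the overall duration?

8

Demo→Plumbing→Drywall→Cabinets→Appliances = 6+9+6+5+5 = 31 sets the makespan at 31 days.
The longest chain containing Trim totals 23 days.
Float = 31 − 23 = 8.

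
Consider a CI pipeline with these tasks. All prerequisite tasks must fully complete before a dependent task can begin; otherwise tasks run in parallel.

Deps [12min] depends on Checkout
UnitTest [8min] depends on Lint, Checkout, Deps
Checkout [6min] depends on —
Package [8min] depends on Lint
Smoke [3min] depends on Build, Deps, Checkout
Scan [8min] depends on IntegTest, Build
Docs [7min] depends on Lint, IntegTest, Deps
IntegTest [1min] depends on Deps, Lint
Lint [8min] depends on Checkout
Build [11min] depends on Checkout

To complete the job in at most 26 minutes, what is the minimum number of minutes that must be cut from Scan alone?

1

Current finish: 27 minutes; target: 26.
Scan is on every critical path, so each minute cut from Scan cuts the finish by one (this holds down to a finish of 26).
Need 27 − 26 = 1 minute off Scan → Scan becomes 7 minutes, finish becomes 26.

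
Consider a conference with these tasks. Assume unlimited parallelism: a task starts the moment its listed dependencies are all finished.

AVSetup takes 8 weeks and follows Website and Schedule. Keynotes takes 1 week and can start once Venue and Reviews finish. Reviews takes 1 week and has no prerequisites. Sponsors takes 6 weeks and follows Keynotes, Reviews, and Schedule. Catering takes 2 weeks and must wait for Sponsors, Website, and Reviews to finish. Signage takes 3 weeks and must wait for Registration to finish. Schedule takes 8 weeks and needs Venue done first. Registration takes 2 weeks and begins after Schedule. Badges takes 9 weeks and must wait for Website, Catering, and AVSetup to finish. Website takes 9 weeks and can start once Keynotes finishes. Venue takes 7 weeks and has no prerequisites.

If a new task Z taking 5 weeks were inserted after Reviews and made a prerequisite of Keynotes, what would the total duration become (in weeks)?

34

Originally the plan takes 34 weeks.
With Z inserted, Keynotes now waits for max(Venue, Reviews, Z).
New critical path: Venue→Keynotes→Website→AVSetup→Badges = 7+1+9+8+9 = 34 ⇒ 34 weeks.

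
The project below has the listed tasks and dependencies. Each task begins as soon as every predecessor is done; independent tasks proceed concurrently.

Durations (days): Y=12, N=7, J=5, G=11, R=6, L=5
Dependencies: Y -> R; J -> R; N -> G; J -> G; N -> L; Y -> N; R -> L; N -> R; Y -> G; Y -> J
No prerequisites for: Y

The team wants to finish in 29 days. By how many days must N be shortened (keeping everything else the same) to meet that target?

Current finish: 30 days; target: 29.
N is on every critical path, so each day cut from N cuts the finish by one (this holds down to a finish of 28).
Need 30 − 29 = 1 day off N → N becomes 6 days, finish becomes 29.

1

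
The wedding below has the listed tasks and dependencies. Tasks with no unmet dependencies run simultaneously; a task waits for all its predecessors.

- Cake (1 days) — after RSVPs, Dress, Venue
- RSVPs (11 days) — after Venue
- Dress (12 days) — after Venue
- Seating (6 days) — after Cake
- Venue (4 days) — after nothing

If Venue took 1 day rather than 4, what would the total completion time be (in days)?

20

Baseline: Venue→Dress→Cake→Seating = 4+12+1+6 = 23 → 23 days.
Venue lies on that path, so at 1 day the path becomes 20 days.
That remains the longest chain; total 20 days.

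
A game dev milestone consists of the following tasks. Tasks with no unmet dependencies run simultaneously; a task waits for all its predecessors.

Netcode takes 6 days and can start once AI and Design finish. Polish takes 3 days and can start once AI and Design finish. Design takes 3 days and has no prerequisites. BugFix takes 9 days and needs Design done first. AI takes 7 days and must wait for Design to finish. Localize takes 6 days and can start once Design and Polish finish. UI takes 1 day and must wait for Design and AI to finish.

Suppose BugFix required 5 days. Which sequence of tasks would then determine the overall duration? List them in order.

Actual critical path: Design→AI→Polish→Localize = 3+7+3+6 = 19 ⇒ 19 days.
BugFix has 7 days of float (longest path through it is 12).
The critical path is still Design→AI→Polish→Localize; finish is now 19 days.

Design, AI, Polish, Localize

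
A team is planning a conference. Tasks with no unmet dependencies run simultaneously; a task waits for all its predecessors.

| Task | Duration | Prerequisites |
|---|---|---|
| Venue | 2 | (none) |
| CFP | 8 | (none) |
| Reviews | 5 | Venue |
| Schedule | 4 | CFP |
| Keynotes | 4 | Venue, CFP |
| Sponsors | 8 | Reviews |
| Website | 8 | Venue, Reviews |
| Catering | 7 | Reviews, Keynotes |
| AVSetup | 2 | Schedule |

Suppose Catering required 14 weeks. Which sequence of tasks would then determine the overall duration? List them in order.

The binding path is CFP→Keynotes→Catering = 8+4+7 = 19; finish at 19 weeks.
Catering lies on that path, so at 14 weeks the path becomes 26 weeks.
No other chain overtakes it, so the finish is 26 weeks.

CFP, Keynotes, Catering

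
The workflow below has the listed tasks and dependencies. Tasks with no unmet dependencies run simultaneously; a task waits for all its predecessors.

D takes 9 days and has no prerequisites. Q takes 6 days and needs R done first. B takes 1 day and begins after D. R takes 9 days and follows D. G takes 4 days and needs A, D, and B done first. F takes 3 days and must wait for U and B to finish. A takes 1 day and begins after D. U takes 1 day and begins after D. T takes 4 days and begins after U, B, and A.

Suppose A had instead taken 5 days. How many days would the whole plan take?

24

Actual critical path: D→R→Q = 9+9+6 = 24 ⇒ 24 days.
A is off the critical path — its longest chain is 14 days, giving 10 of slack.
No other chain overtakes it, so the finish is 24 days.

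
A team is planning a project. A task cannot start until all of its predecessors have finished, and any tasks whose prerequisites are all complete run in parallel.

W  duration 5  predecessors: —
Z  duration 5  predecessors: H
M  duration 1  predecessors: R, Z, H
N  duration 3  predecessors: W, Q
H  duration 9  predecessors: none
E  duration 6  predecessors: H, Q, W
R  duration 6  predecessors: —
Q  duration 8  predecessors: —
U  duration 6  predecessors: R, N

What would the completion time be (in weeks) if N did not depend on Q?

15

With the dependency in place, Q→N→U = 8+3+6 = 17 sets the finish at 17 weeks.
Without Q→N, N's earliest start moves from 8 to 5.
After: H→Z→M = 9+5+1 = 15 → 15 weeks.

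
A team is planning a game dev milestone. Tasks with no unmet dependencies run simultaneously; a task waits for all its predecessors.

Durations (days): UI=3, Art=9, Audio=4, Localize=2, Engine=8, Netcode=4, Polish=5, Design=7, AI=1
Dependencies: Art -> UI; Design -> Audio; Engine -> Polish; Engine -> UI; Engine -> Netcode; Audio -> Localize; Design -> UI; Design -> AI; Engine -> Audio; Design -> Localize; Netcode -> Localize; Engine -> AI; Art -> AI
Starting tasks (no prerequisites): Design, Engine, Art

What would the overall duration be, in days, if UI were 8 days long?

Critical path before the change: Engine→Audio→Localize = 8+4+2 = 14 giving 14 days.
UI is off the critical path — its longest chain is 12 days, giving 2 of slack.
The binding chain switches to Art→UI = 9+8 = 17; finish 17 days.

17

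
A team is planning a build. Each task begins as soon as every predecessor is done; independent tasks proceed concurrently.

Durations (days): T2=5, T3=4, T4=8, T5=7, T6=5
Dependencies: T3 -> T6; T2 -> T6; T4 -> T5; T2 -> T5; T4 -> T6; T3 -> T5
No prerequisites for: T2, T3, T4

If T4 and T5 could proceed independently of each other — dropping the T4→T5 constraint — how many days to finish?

13

With the dependency in place, T4→T5 = 8+7 = 15 sets the finish at 15 days.
Without T4→T5, T5's earliest start moves from 8 to 5.
After: T4→T6 = 8+5 = 13 → 13 days.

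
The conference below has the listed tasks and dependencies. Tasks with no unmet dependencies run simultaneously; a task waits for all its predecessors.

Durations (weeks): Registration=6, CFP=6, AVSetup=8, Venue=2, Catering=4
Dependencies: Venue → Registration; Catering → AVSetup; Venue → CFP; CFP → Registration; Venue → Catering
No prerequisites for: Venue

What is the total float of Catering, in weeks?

The longest chain is Venue→CFP→Registration = 2+6+6 = 14; overall finish 14 weeks.
Catering finishes as early as 6 and must finish by 6.
Slack of Catering = 2 − 2 = 0 weeks.

0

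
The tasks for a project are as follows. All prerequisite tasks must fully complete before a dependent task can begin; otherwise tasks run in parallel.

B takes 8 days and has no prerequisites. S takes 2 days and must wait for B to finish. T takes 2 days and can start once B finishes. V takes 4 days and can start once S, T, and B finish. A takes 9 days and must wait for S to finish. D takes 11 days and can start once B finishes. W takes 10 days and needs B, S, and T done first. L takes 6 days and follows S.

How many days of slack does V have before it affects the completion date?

6

B→S→W = 8+2+10 = 20 sets the makespan at 20 days.
The longest chain containing V totals 14 days.
Slack of V = 16 − 10 = 6 days.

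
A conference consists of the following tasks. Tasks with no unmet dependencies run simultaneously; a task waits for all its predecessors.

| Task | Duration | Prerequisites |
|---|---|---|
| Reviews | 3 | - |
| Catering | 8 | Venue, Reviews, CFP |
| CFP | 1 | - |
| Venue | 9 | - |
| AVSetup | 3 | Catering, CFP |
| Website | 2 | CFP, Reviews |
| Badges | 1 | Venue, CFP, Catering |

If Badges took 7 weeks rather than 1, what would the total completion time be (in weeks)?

24

Actual critical path: Venue→Catering→AVSetup = 9+8+3 = 20 ⇒ 20 weeks.
Badges has 2 weeks of float (longest path through it is 18).
New critical path: Venue→Catering→Badges = 9+8+7 = 24 ⇒ 24 weeks.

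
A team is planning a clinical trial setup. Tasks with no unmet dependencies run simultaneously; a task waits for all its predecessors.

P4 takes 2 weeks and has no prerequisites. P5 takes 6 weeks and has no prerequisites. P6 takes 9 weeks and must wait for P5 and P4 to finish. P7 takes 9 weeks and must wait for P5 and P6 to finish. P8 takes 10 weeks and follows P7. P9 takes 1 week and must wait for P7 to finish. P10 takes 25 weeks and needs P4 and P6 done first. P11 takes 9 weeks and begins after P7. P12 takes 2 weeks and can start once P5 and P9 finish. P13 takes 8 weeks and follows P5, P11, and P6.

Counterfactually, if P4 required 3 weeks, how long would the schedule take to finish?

41

Baseline: P5→P6→P7→P11→P13 = 6+9+9+9+8 = 41 → 41 weeks.
The longest path through P4 is only 37 weeks, so P4 has float 4.
The critical path is still P5→P6→P7→P11→P13; finish is now 41 weeks.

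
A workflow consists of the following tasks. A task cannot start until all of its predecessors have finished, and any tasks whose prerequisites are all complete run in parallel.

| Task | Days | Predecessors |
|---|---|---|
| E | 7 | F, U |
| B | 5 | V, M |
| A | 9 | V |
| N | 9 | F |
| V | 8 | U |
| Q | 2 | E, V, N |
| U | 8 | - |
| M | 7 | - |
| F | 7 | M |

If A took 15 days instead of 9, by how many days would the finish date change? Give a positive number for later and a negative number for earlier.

Actual critical path: U→V→A = 8+8+9 = 25 ⇒ 25 days.
A is on the critical path; changing it to 15 makes that path 31 days.
That remains the longest chain; total 31 days.
Change in finish: 31 − 25 = +6 days.

6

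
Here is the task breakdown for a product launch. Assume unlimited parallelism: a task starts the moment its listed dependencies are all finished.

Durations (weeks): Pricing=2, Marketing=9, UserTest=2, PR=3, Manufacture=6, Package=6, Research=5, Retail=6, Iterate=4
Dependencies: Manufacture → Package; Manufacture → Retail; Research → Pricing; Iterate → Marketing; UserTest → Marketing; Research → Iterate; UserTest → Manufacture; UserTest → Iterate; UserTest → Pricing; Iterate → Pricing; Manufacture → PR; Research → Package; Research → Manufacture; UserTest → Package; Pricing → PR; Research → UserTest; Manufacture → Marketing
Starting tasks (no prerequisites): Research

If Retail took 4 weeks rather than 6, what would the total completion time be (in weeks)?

Baseline: Research→UserTest→Manufacture→Marketing = 5+2+6+9 = 22 → 22 weeks.
Retail is off the critical path — its longest chain is 19 weeks, giving 3 of slack.
The critical path is still Research→UserTest→Manufacture→Marketing; finish is now 22 weeks.

22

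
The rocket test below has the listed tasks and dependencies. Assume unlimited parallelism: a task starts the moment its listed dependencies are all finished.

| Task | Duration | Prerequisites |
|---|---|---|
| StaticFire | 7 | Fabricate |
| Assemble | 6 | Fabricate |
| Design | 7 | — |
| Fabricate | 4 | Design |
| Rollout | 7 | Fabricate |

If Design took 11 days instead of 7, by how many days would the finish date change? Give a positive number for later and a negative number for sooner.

Actual critical path: Design→Fabricate→StaticFire = 7+4+7 = 18 ⇒ 18 days.
Since Design is critical, the +4 change carries straight to that chain (now 22 days).
The critical path is still Design→Fabricate→StaticFire; finish is now 22 days.
Change in finish: 22 − 18 = +4 days.

4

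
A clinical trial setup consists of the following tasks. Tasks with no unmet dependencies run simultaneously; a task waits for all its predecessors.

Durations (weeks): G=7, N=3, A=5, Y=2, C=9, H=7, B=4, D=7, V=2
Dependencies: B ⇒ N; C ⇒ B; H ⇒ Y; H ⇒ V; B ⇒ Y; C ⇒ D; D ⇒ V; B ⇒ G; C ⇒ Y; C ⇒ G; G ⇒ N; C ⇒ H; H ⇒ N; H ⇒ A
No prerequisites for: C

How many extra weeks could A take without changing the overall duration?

Critical path: C→B→G→N = 9+4+7+3 = 23, so the finish is 23 weeks.
Longest path through A: 21 weeks (earliest finish 21, latest finish 23).
Slack of A = 18 − 16 = 2 weeks.

2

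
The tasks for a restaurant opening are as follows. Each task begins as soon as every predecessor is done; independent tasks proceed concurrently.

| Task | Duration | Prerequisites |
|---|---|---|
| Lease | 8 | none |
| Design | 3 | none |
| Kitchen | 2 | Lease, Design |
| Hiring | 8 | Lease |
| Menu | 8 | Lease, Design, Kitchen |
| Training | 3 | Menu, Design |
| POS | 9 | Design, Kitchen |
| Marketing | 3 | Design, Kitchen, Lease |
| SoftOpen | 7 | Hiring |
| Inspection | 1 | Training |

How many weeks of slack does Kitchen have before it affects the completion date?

Critical path: Lease→Hiring→SoftOpen = 8+8+7 = 23, so the finish is 23 weeks.
Kitchen finishes as early as 10 and must finish by 11.
So Kitchen can slip 11 − 10 = 1 week.

1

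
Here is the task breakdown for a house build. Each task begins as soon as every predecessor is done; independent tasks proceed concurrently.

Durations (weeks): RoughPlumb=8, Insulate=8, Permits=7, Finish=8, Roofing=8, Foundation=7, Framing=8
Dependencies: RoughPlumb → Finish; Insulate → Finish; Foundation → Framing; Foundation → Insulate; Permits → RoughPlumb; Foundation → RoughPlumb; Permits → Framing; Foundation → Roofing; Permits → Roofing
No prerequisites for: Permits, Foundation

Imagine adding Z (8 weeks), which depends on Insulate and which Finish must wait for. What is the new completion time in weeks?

31

Originally the project takes 23 weeks.
With Z inserted, Finish now waits for max(RoughPlumb, Insulate, Z).
New critical path: Foundation→Insulate→Z→Finish = 7+8+8+8 = 31 ⇒ 31 weeks.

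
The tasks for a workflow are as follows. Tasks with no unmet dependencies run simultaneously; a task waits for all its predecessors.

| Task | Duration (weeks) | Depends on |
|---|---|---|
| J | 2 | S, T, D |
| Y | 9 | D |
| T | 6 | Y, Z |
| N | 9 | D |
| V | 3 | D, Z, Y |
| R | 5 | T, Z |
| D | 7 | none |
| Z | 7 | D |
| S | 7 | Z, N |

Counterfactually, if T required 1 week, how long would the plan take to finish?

As given, the longest chain is D→Y→T→R = 7+9+6+5 = 27, so the finish is 27 weeks.
Since T is critical, the -5 change carries straight to that chain (now 22 weeks).
The binding chain switches to D→N→S→J = 7+9+7+2 = 25; finish 25 weeks.

25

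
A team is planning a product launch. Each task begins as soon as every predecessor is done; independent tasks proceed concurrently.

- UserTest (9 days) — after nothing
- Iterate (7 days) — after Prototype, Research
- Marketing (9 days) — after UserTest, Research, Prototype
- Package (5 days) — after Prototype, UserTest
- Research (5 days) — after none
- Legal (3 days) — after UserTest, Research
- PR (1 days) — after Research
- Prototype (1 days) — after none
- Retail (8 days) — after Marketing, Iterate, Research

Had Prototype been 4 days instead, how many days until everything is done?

Critical path before the change: UserTest→Marketing→Retail = 9+9+8 = 26 giving 26 days.
The longest path through Prototype is only 18 days, so Prototype has float 8.
The critical path is still UserTest→Marketing→Retail; finish is now 26 days.

26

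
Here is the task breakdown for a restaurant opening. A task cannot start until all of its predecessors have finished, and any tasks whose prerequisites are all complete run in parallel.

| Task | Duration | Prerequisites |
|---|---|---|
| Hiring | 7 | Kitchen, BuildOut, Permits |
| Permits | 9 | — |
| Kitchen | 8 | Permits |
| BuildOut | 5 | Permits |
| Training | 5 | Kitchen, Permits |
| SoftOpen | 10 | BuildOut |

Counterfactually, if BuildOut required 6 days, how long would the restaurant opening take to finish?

25

Actual critical path: Permits→BuildOut→SoftOpen = 9+5+10 = 24 ⇒ 24 days.
Since BuildOut is critical, the +1 change carries straight to that chain (now 25 days).
That remains the longest chain; total 25 days.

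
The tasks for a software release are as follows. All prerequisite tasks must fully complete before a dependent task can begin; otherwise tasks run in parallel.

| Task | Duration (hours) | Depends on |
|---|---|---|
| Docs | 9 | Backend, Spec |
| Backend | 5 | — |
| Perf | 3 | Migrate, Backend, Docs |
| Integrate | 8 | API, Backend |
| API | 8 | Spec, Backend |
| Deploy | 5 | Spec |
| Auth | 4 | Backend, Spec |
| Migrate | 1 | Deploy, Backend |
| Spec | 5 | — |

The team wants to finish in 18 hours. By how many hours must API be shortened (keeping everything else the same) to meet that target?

Current finish: 21 hours; target: 18.
API is on every critical path, so each hour cut from API cuts the finish by one (this holds down to a finish of 17).
Need 21 − 18 = 3 hours off API → API becomes 5 hours, finish becomes 18.

3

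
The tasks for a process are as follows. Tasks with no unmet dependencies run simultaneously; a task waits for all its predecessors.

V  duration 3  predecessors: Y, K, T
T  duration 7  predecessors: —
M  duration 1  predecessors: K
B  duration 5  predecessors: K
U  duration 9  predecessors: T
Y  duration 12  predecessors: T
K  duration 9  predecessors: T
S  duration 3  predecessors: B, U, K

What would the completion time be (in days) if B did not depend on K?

22

Before: longest chain T→K→B→S = 7+9+5+3 = 24, finish 24.
Without K→B, B's earliest start moves from 16 to 0.
New critical path: T→Y→V = 7+12+3 = 22 ⇒ 22 days.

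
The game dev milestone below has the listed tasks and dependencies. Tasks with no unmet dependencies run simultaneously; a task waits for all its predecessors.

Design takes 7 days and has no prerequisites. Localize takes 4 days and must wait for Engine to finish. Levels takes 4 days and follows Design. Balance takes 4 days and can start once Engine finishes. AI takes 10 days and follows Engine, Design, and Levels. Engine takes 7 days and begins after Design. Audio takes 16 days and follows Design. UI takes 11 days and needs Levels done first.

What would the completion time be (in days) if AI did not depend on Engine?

23

Original critical path: Design→Engine→AI = 7+7+10 = 24 ⇒ 24 days.
Without Engine→AI, AI's earliest start moves from 14 to 11.
After: Design→Audio = 7+16 = 23 → 23 days.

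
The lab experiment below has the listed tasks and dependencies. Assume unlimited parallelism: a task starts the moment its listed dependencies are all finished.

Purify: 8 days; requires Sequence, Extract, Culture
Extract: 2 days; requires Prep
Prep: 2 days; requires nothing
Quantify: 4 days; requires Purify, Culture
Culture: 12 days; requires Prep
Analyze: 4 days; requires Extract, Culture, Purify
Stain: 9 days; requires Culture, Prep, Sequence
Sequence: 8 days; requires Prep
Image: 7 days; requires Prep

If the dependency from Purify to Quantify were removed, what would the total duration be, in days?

With the dependency in place, Prep→Culture→Purify→Analyze = 2+12+8+4 = 26 sets the finish at 26 days.
Without Purify→Quantify, Quantify's earliest start moves from 22 to 14.
New critical path: Prep→Culture→Purify→Analyze = 2+12+8+4 = 26 ⇒ 26 days.

26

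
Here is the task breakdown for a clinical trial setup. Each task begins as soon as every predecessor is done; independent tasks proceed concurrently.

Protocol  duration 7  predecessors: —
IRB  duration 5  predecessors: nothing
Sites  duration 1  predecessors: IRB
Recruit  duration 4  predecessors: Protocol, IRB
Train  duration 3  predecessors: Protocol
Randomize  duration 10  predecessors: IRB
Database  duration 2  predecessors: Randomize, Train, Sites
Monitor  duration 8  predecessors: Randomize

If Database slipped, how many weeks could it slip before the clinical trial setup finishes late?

Critical path: IRB→Randomize→Monitor = 5+10+8 = 23, so the finish is 23 weeks.
Database finishes as early as 17 and must finish by 23.
So Database can slip 23 − 17 = 6 weeks.

6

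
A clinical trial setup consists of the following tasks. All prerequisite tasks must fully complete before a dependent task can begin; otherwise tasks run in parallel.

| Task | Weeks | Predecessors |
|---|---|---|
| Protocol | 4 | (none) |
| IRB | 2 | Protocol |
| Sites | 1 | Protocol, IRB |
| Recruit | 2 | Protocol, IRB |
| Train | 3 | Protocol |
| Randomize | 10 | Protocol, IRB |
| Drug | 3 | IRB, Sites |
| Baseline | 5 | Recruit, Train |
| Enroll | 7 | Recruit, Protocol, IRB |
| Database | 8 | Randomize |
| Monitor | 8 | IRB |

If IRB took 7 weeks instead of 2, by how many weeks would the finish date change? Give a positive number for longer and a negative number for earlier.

5

The binding path is Protocol→IRB→Randomize→Database = 4+2+10+8 = 24; finish at 24 weeks.
Since IRB is critical, the +5 change carries straight to that chain (now 29 weeks).
The critical path is still Protocol→IRB→Randomize→Database; finish is now 29 weeks.
Change in finish: 29 − 24 = +5 weeks.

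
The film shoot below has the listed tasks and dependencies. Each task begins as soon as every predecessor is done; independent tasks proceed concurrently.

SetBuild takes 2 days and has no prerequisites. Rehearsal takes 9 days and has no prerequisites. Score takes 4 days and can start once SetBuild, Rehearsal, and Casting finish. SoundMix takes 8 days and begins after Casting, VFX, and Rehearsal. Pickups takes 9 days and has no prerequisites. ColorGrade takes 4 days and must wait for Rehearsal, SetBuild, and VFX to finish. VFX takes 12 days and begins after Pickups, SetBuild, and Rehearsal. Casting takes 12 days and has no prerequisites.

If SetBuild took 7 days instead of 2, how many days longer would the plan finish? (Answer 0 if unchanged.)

Critical path before the change: Rehearsal→VFX→SoundMix = 9+12+8 = 29 giving 29 days.
SetBuild has 7 days of float (longest path through it is 22).
No other chain overtakes it, so the finish is 29 days.
Change in finish: 29 − 29 = +0 days.

0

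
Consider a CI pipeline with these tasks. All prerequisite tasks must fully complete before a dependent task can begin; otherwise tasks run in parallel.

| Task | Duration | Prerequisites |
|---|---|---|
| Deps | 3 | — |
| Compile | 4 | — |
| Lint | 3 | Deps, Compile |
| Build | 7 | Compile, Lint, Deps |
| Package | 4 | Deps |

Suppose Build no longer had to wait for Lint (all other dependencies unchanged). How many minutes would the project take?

11

Original critical path: Compile→Lint→Build = 4+3+7 = 14 ⇒ 14 minutes.
Without Lint→Build, Build's earliest start moves from 7 to 4.
The longest chain is now Compile→Build = 4+7 = 11, so the project takes 11 minutes.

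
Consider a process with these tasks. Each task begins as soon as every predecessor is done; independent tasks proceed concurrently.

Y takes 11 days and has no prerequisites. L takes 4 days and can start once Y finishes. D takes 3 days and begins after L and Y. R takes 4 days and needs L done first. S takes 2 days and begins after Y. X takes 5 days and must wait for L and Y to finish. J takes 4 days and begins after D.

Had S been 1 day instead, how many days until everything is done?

22

The binding path is Y→L→D→J = 11+4+3+4 = 22; finish at 22 days.
S has 9 days of float (longest path through it is 13).
The critical path is still Y→L→D→J; finish is now 22 days.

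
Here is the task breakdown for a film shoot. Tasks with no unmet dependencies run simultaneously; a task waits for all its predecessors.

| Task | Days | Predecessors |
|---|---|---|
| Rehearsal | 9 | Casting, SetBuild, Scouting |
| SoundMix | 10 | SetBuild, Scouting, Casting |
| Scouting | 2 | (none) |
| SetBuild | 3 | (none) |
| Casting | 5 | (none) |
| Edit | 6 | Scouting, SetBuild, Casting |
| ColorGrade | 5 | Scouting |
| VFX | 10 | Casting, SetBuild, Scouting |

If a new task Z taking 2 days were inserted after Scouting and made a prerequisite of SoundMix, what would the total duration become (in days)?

Originally the job takes 15 days.
With Z inserted, SoundMix now waits for max(SetBuild, Scouting, Casting, Z).
New critical path: Casting→VFX = 5+10 = 15 ⇒ 15 days.

15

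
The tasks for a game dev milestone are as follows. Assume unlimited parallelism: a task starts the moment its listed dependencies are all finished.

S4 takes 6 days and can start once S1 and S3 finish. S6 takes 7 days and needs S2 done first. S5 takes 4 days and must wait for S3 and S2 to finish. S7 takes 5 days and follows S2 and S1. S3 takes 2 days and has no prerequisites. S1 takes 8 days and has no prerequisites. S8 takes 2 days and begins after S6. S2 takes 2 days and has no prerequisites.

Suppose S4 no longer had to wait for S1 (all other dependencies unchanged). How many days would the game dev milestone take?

With the dependency in place, S1→S4 = 8+6 = 14 sets the finish at 14 days.
Without S1→S4, S4's earliest start moves from 8 to 2.
The longest chain is now S1→S7 = 8+5 = 13, so the game dev milestone takes 13 days.

13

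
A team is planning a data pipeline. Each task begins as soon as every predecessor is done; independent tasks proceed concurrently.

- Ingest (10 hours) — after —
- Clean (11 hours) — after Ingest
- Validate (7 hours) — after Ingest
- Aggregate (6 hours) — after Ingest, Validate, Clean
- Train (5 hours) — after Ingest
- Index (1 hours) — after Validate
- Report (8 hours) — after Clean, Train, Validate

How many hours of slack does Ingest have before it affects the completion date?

0

Ingest→Clean→Report = 10+11+8 = 29 sets the makespan at 29 hours.
Ingest finishes as early as 10 and must finish by 10.
So Ingest can slip 10 − 10 = 0 hours.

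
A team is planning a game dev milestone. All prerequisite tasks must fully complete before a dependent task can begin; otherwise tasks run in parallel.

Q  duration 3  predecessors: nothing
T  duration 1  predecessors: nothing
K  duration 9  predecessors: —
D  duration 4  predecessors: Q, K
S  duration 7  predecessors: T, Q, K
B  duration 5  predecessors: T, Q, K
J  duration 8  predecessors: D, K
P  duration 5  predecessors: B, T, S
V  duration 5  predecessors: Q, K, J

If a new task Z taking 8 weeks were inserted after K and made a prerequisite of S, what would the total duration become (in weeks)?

Originally the game dev milestone takes 26 weeks.
With Z inserted, S now waits for max(T, Q, K, Z).
New critical path: K→Z→S→P = 9+8+7+5 = 29 ⇒ 29 weeks.

29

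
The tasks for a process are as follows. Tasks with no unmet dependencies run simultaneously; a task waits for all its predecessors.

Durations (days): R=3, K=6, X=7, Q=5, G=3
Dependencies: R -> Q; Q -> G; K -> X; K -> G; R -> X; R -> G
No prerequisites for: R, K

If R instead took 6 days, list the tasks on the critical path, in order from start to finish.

R, Q, G

The binding path is K→X = 6+7 = 13; finish at 13 days.
The longest path through R is only 11 days, so R has float 2.
The binding chain switches to R→Q→G = 6+5+3 = 14; finish 14 days.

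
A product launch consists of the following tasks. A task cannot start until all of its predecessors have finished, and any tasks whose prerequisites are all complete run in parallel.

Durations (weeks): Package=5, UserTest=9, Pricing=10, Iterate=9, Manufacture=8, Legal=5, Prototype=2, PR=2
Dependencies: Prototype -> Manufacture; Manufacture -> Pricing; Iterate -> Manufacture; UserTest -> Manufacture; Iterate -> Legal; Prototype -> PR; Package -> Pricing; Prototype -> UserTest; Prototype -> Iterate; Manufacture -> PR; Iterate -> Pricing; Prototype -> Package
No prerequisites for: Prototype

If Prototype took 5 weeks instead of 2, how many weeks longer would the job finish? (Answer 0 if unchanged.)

3

The binding path is Prototype→UserTest→Manufacture→Pricing = 2+9+8+10 = 29; finish at 29 weeks.
Prototype is on the critical path; changing it to 5 makes that path 32 weeks.
That remains the longest chain; total 32 weeks.
Change in finish: 32 − 29 = +3 weeks.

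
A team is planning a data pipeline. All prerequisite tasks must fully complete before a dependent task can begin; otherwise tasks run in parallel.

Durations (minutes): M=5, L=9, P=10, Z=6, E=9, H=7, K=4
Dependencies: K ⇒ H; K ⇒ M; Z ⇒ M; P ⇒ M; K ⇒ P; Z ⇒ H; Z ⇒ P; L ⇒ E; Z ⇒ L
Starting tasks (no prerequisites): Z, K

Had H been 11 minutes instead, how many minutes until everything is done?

Baseline: Z→L→E = 6+9+9 = 24 → 24 minutes.
H is off the critical path — its longest chain is 13 minutes, giving 11 of slack.
That remains the longest chain; total 24 minutes.

24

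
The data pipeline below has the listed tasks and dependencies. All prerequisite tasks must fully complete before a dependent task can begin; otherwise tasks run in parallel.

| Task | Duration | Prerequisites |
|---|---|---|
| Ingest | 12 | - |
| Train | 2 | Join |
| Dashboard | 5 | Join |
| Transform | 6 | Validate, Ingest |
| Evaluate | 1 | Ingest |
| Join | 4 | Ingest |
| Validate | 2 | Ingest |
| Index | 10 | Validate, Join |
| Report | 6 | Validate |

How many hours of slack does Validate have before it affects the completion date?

The longest chain is Ingest→Join→Index = 12+4+10 = 26; overall finish 26 hours.
Longest path through Validate: 24 hours (earliest finish 14, latest finish 16).
Slack of Validate = 14 − 12 = 2 hours.

2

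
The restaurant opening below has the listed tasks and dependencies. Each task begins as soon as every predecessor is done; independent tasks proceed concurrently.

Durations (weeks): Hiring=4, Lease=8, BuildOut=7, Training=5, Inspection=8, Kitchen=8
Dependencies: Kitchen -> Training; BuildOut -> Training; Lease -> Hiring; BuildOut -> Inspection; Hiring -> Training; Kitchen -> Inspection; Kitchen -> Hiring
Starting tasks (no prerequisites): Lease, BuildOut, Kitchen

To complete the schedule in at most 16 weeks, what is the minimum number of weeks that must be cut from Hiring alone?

1

Current finish: 17 weeks; target: 16.
Hiring is on every critical path, so each week cut from Hiring cuts the finish by one (this holds down to a finish of 16).
Need 17 − 16 = 1 week off Hiring → Hiring becomes 3 weeks, finish becomes 16.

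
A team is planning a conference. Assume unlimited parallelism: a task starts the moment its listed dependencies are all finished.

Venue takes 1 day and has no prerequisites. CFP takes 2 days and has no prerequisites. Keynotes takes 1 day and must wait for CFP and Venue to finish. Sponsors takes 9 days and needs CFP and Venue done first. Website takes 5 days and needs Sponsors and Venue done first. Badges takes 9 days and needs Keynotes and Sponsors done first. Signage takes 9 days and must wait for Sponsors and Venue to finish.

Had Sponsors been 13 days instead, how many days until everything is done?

Critical path before the change: CFP→Sponsors→Badges = 2+9+9 = 20 giving 20 days.
Sponsors is on the critical path; changing it to 13 makes that path 24 days.
No other chain overtakes it, so the finish is 24 days.

24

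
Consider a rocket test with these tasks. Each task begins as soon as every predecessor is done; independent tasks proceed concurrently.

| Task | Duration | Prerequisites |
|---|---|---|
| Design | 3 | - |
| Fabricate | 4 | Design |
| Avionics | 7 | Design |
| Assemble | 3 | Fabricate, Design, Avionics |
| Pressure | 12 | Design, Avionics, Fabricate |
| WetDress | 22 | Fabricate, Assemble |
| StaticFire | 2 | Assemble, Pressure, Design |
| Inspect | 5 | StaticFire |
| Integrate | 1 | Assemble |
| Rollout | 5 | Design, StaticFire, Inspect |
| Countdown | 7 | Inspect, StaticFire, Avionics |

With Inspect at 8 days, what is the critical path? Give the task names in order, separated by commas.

Design, Avionics, Pressure, StaticFire, Inspect, Countdown

The binding path is Design→Avionics→Pressure→StaticFire→Inspect→Countdown = 3+7+12+2+5+7 = 36; finish at 36 days.
Since Inspect is critical, the +3 change carries straight to that chain (now 39 days).
That remains the longest chain; total 39 days.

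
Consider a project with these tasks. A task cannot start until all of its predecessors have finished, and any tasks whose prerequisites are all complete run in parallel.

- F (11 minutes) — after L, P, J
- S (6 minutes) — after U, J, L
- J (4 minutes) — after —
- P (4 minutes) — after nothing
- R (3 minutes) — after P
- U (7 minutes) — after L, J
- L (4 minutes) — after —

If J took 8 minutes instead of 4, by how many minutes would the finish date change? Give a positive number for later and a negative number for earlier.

4

Actual critical path: J→U→S = 4+7+6 = 17 ⇒ 17 minutes.
Since J is critical, the +4 change carries straight to that chain (now 21 minutes).
The critical path is still J→U→S; finish is now 21 minutes.
Change in finish: 21 − 17 = +4 minutes.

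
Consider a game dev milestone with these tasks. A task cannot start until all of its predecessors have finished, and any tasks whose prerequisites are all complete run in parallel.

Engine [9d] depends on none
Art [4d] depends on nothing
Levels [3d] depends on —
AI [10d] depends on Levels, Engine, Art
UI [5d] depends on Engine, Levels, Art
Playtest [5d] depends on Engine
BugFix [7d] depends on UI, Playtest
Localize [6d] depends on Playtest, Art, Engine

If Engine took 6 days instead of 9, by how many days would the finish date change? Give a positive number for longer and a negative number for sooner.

-3

Actual critical path: Engine→UI→BugFix = 9+5+7 = 21 ⇒ 21 days.
Engine lies on that path, so at 6 days the path becomes 18 days.
No other chain overtakes it, so the finish is 18 days.
Change in finish: 18 − 21 = -3 days.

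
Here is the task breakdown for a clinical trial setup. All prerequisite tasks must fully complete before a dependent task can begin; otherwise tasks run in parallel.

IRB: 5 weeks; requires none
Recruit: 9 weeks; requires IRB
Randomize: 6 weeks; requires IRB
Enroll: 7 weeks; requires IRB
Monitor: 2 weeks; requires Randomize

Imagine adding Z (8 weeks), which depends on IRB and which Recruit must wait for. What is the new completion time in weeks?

22

Originally the plan takes 14 weeks.
With Z inserted, Recruit now waits for max(IRB, Z).
New critical path: IRB→Z→Recruit = 5+8+9 = 22 ⇒ 22 weeks.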